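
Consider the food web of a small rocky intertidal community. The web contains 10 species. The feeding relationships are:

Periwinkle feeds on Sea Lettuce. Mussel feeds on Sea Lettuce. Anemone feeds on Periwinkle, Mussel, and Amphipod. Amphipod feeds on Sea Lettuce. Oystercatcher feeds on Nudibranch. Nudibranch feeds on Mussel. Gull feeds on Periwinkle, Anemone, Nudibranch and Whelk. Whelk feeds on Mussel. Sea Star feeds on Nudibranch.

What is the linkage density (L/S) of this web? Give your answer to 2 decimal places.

There are L = 14 links among S = 10 species.
L/S = 14/10 = 1.4000 ≈ 1.40.

L/S = 1.40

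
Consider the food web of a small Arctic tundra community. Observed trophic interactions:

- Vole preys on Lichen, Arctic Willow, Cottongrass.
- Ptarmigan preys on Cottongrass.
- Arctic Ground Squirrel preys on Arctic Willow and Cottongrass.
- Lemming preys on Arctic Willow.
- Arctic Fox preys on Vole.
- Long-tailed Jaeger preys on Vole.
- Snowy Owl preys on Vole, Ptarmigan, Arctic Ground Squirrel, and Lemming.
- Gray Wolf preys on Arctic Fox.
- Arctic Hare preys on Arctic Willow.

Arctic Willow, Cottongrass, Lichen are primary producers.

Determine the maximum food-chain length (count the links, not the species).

3 links

One longest chain: Arctic Willow → Vole → Arctic Fox → Gray Wolf.
It has 4 species and 3 links.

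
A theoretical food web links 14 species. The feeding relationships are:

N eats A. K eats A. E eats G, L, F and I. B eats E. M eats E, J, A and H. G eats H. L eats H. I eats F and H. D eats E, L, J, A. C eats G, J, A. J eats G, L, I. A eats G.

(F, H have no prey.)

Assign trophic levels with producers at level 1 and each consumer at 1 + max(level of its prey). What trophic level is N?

Trophic level 4

H is a producer → level 1.
G eats H → level 2.
A eats G → level 3.
N eats A → level 4.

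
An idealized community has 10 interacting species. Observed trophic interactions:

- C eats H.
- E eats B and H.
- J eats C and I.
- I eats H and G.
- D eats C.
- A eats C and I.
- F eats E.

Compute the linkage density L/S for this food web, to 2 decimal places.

There are L = 11 links among S = 10 species.
L/S = 11/10 = 1.1000 ≈ 1.10.

L/S = 1.10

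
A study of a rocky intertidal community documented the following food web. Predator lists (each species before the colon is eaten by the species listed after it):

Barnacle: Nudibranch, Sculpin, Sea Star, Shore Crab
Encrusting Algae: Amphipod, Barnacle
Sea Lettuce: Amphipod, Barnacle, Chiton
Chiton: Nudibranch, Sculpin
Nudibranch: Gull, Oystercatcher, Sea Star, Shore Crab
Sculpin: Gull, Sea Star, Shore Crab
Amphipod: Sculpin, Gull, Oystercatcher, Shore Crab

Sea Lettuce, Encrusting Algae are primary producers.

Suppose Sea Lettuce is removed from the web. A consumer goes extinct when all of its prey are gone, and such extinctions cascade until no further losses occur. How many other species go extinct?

1

Remove Sea Lettuce.
Round 1: Chiton (all prey gone) → extinct.
No further losses. Total secondary extinctions: 1.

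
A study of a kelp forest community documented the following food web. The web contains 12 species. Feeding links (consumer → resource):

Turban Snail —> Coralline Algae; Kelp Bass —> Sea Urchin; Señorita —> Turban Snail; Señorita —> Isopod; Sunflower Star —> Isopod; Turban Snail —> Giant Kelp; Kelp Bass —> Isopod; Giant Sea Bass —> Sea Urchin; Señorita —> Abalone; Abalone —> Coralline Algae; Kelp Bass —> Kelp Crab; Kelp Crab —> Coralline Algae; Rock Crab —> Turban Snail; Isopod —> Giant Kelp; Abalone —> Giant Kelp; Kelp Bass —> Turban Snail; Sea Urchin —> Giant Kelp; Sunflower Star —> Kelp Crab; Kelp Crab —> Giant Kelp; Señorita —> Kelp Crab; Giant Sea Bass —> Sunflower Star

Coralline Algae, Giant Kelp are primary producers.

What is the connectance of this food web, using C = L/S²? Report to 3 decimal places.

C = 0.146

The web has S = 12 species and L = 21 feeding links.
C = L / S² = 21 / 144 = 0.1458 ≈ 0.146.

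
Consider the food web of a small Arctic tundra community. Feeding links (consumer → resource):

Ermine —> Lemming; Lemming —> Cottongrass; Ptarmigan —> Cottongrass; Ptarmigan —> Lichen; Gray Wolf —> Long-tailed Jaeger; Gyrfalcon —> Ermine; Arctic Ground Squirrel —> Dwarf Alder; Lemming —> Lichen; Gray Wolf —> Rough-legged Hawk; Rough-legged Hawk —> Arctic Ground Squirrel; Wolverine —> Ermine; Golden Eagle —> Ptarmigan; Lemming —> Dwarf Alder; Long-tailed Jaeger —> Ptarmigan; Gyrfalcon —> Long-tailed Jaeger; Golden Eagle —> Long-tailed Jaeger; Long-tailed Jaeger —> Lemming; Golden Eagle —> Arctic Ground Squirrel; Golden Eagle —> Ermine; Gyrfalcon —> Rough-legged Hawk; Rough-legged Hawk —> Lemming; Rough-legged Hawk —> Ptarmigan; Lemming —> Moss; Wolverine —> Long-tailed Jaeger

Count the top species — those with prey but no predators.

4

Top species (has prey, but nothing eats it): Gyrfalcon, Golden Eagle, Wolverine, Gray Wolf.
Count: 4.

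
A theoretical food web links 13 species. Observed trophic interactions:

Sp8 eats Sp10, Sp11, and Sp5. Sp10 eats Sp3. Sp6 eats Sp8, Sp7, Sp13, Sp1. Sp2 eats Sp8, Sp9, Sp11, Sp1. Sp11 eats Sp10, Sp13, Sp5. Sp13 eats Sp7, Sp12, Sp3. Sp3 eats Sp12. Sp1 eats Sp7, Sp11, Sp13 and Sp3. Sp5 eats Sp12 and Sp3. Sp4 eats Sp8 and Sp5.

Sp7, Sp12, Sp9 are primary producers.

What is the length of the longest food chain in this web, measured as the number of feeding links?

One longest chain: Sp12 → Sp3 → Sp10 → Sp11 → Sp8 → Sp6.
It has 6 species and 5 links.

5 links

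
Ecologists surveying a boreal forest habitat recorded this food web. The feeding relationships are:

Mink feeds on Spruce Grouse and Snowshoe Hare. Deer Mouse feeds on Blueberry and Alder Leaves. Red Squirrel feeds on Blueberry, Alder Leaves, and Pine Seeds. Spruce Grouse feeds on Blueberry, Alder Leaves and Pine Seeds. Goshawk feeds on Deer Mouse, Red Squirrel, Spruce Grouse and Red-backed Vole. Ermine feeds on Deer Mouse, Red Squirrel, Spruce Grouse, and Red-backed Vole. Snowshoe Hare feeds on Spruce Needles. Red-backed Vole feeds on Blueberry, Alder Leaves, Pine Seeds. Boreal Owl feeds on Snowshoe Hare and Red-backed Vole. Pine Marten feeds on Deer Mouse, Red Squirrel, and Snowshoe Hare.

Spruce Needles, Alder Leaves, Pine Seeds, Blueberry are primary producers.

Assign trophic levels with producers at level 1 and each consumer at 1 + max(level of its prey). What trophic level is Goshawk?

Alder Leaves is a producer → level 1.
Red-backed Vole eats Alder Leaves (level 1); other prey at levels: Pine Seeds 1, Blueberry 1 → level 2.
Goshawk eats Red-backed Vole (level 2); other prey at levels: Red Squirrel 2, Spruce Grouse 2, Deer Mouse 2 → level 3.

Trophic level 3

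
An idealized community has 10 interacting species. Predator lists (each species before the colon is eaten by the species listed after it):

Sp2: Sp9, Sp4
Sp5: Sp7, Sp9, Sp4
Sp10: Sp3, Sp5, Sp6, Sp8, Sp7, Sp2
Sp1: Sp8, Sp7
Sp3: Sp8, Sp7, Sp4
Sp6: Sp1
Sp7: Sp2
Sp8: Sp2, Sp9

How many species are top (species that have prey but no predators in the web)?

2

Top species (has prey, but nothing eats it): Sp9, Sp4.
Count: 2.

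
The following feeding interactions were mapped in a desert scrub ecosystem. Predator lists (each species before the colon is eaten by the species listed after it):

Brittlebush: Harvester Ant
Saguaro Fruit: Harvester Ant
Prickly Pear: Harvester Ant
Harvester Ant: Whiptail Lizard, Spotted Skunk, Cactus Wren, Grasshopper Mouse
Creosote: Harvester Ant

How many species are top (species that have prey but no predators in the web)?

Top species (has prey, but nothing eats it): Whiptail Lizard, Spotted Skunk, Cactus Wren, Grasshopper Mouse.
Count: 4.

4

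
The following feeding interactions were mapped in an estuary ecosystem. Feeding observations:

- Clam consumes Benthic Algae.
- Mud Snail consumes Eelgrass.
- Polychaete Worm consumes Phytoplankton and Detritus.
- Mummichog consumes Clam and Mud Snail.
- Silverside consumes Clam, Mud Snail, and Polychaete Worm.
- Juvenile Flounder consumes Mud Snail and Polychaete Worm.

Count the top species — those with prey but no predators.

Top species (has prey, but nothing eats it): Silverside, Juvenile Flounder, Mummichog.
Count: 3.

3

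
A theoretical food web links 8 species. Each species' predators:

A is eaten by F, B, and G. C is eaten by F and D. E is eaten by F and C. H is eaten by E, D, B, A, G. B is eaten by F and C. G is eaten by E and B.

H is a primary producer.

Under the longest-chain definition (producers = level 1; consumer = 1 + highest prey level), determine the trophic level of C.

Trophic level 5

H is a producer → level 1.
A eats H → level 2.
G eats A (level 2); other prey at levels: H 1 → level 3.
E eats G (level 3); other prey at levels: H 1 → level 4.
C eats E (level 4); other prey at levels: B 4 → level 5.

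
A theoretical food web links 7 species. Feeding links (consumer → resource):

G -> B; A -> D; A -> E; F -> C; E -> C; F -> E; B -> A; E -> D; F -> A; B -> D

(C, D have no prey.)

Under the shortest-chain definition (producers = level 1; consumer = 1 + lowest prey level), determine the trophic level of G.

D is a producer → level 1.
B eats D → level 2.
G eats B → level 3.
No prey of G is below level 2, so 3 is the minimum.

Trophic level 3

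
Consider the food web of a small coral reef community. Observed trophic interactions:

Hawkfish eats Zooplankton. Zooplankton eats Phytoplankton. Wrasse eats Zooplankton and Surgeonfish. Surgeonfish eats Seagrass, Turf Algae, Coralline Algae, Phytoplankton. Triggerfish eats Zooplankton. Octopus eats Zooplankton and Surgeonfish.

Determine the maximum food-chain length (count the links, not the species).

One longest chain: Phytoplankton → Zooplankton → Triggerfish.
It has 3 species and 2 links.

2 links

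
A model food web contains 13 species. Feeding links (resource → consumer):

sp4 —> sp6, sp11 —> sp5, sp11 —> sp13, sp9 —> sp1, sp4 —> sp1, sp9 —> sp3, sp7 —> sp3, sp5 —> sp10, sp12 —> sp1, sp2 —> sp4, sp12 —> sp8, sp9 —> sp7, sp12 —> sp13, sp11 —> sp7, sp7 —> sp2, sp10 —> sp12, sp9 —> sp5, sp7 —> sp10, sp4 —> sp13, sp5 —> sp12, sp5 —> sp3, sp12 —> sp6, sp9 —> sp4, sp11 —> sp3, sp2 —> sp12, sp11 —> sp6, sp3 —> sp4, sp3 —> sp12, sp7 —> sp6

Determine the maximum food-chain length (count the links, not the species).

One longest chain: sp9 → sp5 → sp3 → sp12 → sp8.
It has 5 species and 4 links.

4 links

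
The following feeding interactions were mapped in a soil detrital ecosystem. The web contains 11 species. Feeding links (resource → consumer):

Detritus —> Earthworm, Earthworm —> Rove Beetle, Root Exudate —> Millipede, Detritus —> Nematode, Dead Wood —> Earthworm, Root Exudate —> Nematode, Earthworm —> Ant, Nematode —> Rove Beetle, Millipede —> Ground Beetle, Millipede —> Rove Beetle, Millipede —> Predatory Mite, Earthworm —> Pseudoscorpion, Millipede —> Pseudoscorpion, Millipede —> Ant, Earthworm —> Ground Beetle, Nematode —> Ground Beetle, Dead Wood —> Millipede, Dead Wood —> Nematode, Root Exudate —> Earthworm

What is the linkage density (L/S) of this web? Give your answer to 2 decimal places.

L/S = 1.73

There are L = 19 links among S = 11 species.
L/S = 19/11 = 1.7273 ≈ 1.73.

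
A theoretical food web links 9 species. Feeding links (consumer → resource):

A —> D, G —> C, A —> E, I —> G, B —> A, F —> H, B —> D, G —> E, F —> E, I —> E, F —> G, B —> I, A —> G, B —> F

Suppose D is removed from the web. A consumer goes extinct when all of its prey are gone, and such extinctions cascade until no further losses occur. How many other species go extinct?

Remove D.
Every predator of it retains at least one other prey: A still has E, G; B still has F, I, A.
No consumer loses all prey, so no secondary extinctions occur.

0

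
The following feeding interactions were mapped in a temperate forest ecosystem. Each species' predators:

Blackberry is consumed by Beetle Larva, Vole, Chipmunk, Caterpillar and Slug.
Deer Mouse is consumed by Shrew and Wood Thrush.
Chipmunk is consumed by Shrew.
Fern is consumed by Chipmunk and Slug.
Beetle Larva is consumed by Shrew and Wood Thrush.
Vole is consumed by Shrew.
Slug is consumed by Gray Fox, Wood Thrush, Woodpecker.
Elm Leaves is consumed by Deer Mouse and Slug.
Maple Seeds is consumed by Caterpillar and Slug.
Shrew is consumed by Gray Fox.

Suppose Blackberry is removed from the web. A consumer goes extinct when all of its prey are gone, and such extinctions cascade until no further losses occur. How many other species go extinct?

Remove Blackberry.
Round 1: Beetle Larva (all prey gone), Vole (all prey gone) → extinct.
No further losses. Total secondary extinctions: 2.

2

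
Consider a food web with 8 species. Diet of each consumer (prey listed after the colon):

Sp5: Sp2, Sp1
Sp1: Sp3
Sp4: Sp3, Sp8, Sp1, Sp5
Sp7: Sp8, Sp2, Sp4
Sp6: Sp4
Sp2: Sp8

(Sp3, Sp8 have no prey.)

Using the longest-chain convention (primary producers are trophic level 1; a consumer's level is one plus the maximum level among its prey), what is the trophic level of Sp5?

Trophic level 3

Sp8 is a producer → level 1.
Sp2 eats Sp8 → level 2.
Sp5 eats Sp2 (level 2); other prey at levels: Sp1 2 → level 3.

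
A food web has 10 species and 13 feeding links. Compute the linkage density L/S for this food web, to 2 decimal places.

L/S = 1.30

There are L = 13 links among S = 10 species.
L/S = 13/10 = 1.3000 ≈ 1.30.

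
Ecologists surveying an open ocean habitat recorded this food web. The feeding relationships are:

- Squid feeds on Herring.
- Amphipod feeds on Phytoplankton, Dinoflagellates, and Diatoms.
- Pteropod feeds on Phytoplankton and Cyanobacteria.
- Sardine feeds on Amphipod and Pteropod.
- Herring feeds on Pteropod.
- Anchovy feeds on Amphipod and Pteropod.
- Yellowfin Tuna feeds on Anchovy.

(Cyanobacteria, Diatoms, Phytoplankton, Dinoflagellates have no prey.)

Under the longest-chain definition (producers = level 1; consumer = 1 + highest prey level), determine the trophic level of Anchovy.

Trophic level 3

Diatoms is a producer → level 1.
Amphipod eats Diatoms (level 1); other prey at levels: Phytoplankton 1, Dinoflagellates 1 → level 2.
Anchovy eats Amphipod (level 2); other prey at levels: Pteropod 2 → level 3.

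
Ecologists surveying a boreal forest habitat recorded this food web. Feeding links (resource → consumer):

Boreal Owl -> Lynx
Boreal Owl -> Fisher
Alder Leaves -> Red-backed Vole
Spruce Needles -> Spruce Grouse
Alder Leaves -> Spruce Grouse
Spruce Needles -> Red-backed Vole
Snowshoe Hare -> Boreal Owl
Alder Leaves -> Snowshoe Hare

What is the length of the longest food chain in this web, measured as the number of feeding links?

One longest chain: Alder Leaves → Snowshoe Hare → Boreal Owl → Lynx.
It has 4 species and 3 links.

3 links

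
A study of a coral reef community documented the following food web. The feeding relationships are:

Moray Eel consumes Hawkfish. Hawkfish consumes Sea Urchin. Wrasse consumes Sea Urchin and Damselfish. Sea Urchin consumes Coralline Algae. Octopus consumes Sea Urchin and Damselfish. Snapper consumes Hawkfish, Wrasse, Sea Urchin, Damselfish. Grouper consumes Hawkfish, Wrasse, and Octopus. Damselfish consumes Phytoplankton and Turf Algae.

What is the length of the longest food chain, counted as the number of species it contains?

One longest chain: Coralline Algae → Sea Urchin → Hawkfish → Moray Eel.
It has 4 species and 3 links.

4 species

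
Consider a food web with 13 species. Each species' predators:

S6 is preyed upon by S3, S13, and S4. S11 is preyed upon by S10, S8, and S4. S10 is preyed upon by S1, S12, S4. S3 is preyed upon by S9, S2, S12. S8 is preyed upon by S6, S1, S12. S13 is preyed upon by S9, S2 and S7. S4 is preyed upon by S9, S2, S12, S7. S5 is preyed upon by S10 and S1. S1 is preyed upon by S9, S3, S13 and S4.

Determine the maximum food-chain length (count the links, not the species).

One longest chain: S11 → S10 → S1 → S3 → S12.
It has 5 species and 4 links.

4 links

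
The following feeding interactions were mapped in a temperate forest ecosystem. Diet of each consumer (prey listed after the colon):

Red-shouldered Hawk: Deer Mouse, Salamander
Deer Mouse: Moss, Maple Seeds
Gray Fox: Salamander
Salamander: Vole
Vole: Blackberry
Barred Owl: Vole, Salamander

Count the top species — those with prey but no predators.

3

Top species (has prey, but nothing eats it): Gray Fox, Red-shouldered Hawk, Barred Owl.
Count: 3.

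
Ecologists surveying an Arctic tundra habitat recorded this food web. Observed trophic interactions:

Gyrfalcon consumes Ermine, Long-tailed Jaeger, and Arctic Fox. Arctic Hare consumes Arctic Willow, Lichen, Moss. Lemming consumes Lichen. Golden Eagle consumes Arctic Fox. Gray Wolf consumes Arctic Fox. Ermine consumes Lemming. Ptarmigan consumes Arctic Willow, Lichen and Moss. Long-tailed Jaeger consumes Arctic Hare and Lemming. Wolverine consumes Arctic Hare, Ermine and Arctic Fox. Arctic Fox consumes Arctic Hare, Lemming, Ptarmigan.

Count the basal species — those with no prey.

3

Basal species (no prey listed): Arctic Willow, Moss, Lichen.
Count: 3.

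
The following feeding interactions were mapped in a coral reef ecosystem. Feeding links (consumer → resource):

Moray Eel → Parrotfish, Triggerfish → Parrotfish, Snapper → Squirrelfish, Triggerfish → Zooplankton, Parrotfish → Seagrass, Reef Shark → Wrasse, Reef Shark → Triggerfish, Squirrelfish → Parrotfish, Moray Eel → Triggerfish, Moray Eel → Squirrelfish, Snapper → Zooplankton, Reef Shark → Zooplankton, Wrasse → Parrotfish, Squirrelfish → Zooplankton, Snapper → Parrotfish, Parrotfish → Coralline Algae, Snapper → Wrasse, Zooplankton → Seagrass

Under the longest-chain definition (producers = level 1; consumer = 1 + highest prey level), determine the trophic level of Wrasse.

Seagrass is a producer → level 1.
Parrotfish eats Seagrass (level 1); other prey at levels: Coralline Algae 1 → level 2.
Wrasse eats Parrotfish → level 3.

Trophic level 3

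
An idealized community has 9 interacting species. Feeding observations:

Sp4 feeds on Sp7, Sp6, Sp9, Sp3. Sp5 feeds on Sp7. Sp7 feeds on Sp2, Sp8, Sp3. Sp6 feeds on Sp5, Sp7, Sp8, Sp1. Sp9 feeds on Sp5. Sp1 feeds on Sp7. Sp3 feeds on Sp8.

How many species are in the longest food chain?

6 species

One longest chain: Sp8 → Sp3 → Sp7 → Sp1 → Sp6 → Sp4.
It has 6 species and 5 links.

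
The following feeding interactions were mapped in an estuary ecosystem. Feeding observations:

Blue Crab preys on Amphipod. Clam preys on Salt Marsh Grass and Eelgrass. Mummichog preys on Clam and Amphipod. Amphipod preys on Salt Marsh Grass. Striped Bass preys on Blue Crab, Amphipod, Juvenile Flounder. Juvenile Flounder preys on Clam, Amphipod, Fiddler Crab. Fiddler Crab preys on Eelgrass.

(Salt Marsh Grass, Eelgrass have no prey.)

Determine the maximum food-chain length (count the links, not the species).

One longest chain: Salt Marsh Grass → Amphipod → Blue Crab → Striped Bass.
It has 4 species and 3 links.

3 links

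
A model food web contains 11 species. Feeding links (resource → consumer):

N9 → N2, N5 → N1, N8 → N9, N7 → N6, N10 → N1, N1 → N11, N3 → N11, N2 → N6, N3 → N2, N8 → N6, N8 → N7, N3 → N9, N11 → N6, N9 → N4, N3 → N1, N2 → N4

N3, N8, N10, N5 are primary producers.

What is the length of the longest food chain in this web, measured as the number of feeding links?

One longest chain: N3 → N1 → N11 → N6.
It has 4 species and 3 links.

3 links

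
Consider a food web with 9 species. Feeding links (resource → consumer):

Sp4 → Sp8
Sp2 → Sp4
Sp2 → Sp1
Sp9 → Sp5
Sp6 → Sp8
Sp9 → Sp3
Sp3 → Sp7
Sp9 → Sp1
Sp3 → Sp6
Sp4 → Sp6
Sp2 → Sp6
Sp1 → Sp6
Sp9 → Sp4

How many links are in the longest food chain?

One longest chain: Sp9 → Sp4 → Sp6 → Sp8.
It has 4 species and 3 links.

3 links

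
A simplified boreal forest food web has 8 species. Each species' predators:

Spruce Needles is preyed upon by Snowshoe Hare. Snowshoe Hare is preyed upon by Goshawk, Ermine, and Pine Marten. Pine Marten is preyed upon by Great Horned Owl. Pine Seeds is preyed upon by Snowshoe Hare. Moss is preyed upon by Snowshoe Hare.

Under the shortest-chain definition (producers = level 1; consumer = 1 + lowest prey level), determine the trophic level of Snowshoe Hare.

Spruce Needles is a producer → level 1.
Snowshoe Hare eats Spruce Needles → level 2.

Trophic level 2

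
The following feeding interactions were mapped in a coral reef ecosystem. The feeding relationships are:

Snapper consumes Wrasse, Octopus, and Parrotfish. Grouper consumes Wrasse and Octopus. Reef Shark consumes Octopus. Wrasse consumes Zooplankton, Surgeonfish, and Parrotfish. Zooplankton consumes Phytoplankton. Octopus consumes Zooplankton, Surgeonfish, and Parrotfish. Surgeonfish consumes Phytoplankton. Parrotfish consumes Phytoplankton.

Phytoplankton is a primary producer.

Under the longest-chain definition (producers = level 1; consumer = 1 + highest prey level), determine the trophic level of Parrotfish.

Trophic level 2

Phytoplankton is a producer → level 1.
Parrotfish eats Phytoplankton → level 2.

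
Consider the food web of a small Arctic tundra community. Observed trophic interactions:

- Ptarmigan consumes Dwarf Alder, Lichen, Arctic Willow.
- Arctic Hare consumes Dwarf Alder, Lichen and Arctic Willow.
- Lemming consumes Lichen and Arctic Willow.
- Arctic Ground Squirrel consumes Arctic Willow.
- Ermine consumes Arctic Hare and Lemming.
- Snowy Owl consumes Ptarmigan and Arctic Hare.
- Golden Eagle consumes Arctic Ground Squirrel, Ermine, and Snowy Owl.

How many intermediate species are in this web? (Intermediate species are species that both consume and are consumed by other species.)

Intermediate species (has both prey and predators): Arctic Ground Squirrel, Lemming, Ptarmigan, Arctic Hare, Snowy Owl, Ermine.
Count: 6.

6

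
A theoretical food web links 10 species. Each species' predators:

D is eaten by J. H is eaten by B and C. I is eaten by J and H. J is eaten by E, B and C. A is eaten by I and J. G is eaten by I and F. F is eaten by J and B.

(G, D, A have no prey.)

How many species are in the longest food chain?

4 species

One longest chain: G → I → J → C.
It has 4 species and 3 links.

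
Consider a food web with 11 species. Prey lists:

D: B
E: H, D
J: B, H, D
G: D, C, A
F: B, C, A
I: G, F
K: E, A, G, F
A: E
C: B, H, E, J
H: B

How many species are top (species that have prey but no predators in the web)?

Top species (has prey, but nothing eats it): I, K.
Count: 2.

2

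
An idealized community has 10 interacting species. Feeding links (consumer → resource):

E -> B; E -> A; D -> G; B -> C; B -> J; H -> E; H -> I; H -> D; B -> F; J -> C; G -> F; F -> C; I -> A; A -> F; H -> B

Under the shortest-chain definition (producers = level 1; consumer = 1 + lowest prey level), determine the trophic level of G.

C is a producer → level 1.
F eats C → level 2.
G eats F → level 3.
No prey of G is below level 2, so 3 is the minimum.

Trophic level 3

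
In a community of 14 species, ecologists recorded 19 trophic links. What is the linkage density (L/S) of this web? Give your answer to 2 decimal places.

There are L = 19 links among S = 14 species.
L/S = 19/14 = 1.3571 ≈ 1.36.

L/S = 1.36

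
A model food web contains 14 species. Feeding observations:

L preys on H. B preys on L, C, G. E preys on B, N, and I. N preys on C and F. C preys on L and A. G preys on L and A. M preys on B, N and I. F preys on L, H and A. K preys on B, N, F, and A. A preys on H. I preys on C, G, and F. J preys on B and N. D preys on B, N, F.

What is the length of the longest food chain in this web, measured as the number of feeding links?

One longest chain: H → L → F → N → M.
It has 5 species and 4 links.

4 links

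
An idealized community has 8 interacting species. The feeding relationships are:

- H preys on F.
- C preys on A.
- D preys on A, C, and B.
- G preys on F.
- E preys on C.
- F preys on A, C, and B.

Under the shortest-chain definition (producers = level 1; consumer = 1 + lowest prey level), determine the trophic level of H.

A is a producer → level 1.
F eats A → level 2.
H eats F → level 3.
No prey of H is below level 2, so 3 is the minimum.

Trophic level 3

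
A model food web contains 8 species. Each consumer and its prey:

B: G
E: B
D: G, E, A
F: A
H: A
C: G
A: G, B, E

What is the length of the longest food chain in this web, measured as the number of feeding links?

4 links

One longest chain: G → B → E → A → D.
It has 5 species and 4 links.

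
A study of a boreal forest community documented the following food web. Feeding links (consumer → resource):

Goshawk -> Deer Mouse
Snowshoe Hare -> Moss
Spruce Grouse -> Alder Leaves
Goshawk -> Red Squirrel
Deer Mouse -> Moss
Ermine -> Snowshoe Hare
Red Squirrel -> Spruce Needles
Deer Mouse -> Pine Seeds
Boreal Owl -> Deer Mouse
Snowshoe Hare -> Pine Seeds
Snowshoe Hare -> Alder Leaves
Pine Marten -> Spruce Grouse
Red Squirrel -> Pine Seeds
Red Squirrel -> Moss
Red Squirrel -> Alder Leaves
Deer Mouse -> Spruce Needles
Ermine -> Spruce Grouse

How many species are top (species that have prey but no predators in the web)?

Top species (has prey, but nothing eats it): Pine Marten, Boreal Owl, Goshawk, Ermine.
Count: 4.

4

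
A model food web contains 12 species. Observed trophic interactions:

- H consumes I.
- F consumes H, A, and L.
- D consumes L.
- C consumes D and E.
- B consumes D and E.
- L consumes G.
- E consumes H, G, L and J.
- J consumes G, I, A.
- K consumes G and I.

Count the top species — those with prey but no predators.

Top species (has prey, but nothing eats it): K, F, B, C.
Count: 4.

4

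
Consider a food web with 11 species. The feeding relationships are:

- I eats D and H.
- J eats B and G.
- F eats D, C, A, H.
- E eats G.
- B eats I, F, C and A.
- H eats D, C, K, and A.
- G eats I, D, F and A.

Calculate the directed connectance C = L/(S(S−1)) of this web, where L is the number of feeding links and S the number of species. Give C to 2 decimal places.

C = 0.19

The web has S = 11 species and L = 21 feeding links.
C = L / (S(S−1)) = 21 / 110 = 0.1909 ≈ 0.19.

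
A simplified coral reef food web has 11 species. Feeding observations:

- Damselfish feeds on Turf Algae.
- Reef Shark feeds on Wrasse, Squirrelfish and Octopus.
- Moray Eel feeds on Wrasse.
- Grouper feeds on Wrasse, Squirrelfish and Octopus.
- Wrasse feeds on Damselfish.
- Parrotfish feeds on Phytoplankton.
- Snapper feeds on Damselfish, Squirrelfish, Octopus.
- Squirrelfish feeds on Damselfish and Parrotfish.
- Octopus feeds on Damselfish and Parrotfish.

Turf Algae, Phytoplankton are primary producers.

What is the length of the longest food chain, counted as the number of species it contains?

One longest chain: Turf Algae → Damselfish → Squirrelfish → Grouper.
It has 4 species and 3 links.

4 species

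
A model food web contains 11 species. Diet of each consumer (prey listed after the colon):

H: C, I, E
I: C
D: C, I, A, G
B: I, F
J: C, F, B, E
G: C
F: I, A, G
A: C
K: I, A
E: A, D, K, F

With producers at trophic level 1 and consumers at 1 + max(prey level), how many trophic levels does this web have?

Producers (level 1): C.
C → I → D → E → J gives J level 5.
No species has a prey at level 5, so no species reaches level 6.

5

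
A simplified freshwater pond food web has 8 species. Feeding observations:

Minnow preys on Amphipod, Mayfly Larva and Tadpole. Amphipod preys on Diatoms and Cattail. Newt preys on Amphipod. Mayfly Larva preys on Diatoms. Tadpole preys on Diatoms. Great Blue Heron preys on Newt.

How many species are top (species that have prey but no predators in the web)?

2

Top species (has prey, but nothing eats it): Minnow, Great Blue Heron.
Count: 2.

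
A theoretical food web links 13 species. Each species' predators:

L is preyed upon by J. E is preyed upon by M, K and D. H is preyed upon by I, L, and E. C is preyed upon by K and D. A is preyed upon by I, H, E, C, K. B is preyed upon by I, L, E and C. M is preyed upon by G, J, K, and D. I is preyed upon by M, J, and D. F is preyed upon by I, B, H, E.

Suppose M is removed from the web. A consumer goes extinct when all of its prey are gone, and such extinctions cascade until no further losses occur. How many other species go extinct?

Remove M.
Round 1: G (all prey gone) → extinct.
No further losses. Total secondary extinctions: 1.

1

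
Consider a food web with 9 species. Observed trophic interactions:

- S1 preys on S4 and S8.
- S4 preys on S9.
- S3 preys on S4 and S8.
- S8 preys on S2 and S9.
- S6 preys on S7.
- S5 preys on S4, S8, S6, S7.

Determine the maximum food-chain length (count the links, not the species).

One longest chain: S9 → S8 → S3.
It has 3 species and 2 links.

2 links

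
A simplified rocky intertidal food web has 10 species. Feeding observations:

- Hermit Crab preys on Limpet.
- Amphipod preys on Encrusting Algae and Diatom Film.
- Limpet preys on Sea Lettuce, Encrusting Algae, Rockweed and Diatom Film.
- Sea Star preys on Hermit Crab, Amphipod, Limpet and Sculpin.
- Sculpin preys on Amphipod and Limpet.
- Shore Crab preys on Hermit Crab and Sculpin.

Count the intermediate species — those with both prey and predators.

Intermediate species (has both prey and predators): Limpet, Amphipod, Sculpin, Hermit Crab.
Count: 4.

4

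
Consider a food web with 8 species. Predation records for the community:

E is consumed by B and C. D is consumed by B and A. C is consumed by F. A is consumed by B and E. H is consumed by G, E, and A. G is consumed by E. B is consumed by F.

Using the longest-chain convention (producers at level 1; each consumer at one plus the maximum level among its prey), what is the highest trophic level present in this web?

Producers (level 1): H, D.
H → A → E → C → F gives F level 5.
No species has a prey at level 5, so no species reaches level 6.

5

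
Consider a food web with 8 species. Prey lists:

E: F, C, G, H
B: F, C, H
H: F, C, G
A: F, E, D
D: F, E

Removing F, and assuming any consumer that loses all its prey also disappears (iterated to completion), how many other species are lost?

Remove F.
Every predator of it retains at least one other prey: H still has C, G; E still has C, G, H; B still has C, H; D still has E; A still has E, D.
No consumer loses all prey, so no secondary extinctions occur.

0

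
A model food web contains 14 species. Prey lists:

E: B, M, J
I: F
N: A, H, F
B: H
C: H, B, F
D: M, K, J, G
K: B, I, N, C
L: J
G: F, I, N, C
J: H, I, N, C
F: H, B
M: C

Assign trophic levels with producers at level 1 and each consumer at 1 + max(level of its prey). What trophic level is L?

H is a producer → level 1.
B eats H → level 2.
F eats B (level 2); other prey at levels: H 1 → level 3.
I eats F → level 4.
J eats I (level 4); other prey at levels: H 1, N 4, C 4 → level 5.
L eats J → level 6.

Trophic level 6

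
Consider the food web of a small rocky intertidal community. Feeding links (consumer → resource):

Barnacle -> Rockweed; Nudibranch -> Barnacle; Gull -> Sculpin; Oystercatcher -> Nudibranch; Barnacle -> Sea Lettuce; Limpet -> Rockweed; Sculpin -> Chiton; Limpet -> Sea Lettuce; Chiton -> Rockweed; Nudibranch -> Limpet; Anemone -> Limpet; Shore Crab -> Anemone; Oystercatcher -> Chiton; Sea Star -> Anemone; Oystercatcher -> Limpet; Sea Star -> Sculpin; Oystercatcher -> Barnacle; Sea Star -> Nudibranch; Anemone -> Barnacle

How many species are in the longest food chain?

4 species

One longest chain: Sea Lettuce → Limpet → Anemone → Shore Crab.
It has 4 species and 3 links.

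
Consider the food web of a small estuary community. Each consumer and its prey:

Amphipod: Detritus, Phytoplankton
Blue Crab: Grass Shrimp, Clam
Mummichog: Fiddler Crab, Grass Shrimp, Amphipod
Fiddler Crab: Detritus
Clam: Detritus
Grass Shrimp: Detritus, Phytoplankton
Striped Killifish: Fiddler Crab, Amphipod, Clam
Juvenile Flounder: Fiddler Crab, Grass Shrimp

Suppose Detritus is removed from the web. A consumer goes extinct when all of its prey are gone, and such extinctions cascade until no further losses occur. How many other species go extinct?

2

Remove Detritus.
Round 1: Fiddler Crab (all prey gone), Clam (all prey gone) → extinct.
No further losses. Total secondary extinctions: 2.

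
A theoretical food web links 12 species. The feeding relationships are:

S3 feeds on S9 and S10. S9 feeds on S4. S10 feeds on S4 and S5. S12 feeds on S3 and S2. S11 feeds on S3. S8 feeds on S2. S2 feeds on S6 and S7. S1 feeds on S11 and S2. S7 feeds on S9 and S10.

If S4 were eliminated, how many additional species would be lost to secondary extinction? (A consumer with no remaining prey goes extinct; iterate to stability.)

1

Remove S4.
Round 1: S9 (all prey gone) → extinct.
No further losses. Total secondary extinctions: 1.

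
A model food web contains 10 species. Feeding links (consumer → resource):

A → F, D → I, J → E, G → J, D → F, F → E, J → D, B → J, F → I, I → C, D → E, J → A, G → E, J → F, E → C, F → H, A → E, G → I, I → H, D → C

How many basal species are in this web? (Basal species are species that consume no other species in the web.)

2

Basal species (no prey listed): H, C.
Count: 2.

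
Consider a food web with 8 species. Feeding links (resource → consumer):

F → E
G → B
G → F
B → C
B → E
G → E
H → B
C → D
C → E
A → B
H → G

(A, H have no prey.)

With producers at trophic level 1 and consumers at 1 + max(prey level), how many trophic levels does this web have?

Producers (level 1): A, H.
H → G → B → C → D gives D level 5.
No species has a prey at level 5, so no species reaches level 6.

5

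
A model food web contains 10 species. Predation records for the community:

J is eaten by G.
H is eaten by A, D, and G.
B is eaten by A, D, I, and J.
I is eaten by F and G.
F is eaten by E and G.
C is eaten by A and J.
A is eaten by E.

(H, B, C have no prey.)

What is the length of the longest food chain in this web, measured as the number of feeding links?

One longest chain: B → I → F → E.
It has 4 species and 3 links.

3 links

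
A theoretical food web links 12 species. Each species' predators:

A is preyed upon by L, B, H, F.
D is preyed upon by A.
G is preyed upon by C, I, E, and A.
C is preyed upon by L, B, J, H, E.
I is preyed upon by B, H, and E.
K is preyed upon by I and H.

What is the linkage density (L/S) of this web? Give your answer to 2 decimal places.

L/S = 1.58

There are L = 19 links among S = 12 species.
L/S = 19/12 = 1.5833 ≈ 1.58.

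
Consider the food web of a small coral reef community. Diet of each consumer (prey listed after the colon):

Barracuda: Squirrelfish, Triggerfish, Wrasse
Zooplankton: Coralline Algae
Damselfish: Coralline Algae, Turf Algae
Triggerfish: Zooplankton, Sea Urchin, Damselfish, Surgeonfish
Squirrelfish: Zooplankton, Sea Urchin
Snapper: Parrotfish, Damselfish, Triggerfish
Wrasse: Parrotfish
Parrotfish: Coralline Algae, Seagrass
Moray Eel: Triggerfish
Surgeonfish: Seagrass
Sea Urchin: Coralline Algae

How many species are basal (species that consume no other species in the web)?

3

Basal species (no prey listed): Coralline Algae, Turf Algae, Seagrass.
Count: 3.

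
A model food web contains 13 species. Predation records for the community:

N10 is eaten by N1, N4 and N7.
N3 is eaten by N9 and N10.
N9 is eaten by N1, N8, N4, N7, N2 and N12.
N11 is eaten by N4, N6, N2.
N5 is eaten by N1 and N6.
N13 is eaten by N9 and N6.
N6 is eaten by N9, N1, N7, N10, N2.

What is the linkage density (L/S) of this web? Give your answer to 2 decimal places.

There are L = 23 links among S = 13 species.
L/S = 23/13 = 1.7692 ≈ 1.77.

L/S = 1.77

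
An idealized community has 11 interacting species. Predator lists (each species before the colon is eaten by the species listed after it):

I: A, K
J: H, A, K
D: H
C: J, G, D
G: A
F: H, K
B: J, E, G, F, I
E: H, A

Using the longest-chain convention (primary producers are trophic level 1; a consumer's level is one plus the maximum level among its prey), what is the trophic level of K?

C is a producer → level 1.
J eats C (level 1); other prey at levels: B 1 → level 2.
K eats J (level 2); other prey at levels: F 2, I 2 → level 3.

Trophic level 3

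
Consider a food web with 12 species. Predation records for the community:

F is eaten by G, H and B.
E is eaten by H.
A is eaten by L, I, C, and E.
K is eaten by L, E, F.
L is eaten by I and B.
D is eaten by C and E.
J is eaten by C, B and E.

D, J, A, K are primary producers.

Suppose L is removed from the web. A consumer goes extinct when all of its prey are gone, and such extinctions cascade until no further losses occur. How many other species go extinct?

0

Remove L.
Every predator of it retains at least one other prey: B still has J, F; I still has A.
No consumer loses all prey, so no secondary extinctions occur.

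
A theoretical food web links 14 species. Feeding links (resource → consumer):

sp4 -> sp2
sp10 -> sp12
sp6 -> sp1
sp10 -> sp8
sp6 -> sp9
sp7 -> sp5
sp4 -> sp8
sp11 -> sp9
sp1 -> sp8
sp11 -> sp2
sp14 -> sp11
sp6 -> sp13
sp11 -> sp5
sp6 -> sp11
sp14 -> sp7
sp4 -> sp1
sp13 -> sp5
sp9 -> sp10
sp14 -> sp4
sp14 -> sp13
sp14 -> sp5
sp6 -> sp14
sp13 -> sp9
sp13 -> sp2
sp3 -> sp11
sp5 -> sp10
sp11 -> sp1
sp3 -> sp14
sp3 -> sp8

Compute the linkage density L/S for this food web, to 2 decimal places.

There are L = 29 links among S = 14 species.
L/S = 29/14 = 2.0714 ≈ 2.07.

L/S = 2.07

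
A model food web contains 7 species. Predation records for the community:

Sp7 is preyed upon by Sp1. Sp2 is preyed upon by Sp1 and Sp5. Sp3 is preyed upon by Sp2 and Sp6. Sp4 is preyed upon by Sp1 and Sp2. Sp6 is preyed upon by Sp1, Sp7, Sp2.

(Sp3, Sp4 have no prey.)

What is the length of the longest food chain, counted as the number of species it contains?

One longest chain: Sp3 → Sp6 → Sp2 → Sp1.
It has 4 species and 3 links.

4 species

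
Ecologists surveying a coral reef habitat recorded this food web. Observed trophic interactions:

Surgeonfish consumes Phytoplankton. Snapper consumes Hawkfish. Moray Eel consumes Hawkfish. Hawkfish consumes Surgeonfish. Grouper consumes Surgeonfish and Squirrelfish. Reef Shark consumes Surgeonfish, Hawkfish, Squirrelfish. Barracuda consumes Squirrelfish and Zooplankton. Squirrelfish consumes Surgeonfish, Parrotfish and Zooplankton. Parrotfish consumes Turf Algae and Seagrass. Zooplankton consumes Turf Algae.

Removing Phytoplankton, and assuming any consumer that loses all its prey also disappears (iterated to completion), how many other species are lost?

Remove Phytoplankton.
Round 1: Surgeonfish (all prey gone) → extinct.
Round 2: Hawkfish (all prey gone) → extinct.
Round 3: Snapper (all prey gone), Moray Eel (all prey gone) → extinct.
No further losses. Total secondary extinctions: 4.

4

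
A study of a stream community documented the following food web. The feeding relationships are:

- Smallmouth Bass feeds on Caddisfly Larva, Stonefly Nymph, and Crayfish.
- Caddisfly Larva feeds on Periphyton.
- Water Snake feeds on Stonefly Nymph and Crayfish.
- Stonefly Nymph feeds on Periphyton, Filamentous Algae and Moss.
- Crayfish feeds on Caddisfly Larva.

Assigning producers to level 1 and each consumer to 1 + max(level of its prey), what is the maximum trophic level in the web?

4

Producers (level 1): Filamentous Algae, Periphyton, Moss.
Periphyton → Caddisfly Larva → Crayfish → Water Snake gives Water Snake level 4.
No species has a prey at level 4, so no species reaches level 5.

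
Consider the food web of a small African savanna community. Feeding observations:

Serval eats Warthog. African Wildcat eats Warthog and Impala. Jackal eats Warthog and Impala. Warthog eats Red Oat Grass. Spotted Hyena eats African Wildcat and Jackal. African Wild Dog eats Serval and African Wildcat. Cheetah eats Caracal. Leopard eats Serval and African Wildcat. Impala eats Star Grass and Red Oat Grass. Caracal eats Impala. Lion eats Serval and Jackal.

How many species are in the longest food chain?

One longest chain: Red Oat Grass → Impala → Jackal → Spotted Hyena.
It has 4 species and 3 links.

4 species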